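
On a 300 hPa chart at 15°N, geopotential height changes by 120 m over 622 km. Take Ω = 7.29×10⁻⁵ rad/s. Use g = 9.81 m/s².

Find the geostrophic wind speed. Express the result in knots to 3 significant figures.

97.5 knots

Coriolis parameter at 15°N:
f = 2Ω sin φ = 2 × 7.29×10⁻⁵ × sin 15° = 3.77×10⁻⁵ s⁻¹
Height gradient: |∂Z/∂n| = 120 m / 622000 m = 1.93×10⁻⁴
On a pressure surface, geostrophic balance gives V_g = (g/f)|∂Z/∂n|:
V_g = 9.81 × 1.93×10⁻⁴ / 3.77×10⁻⁵ = 50.2 m/s
Converting: 50.2 m/s × 1.944 = 97.5 knots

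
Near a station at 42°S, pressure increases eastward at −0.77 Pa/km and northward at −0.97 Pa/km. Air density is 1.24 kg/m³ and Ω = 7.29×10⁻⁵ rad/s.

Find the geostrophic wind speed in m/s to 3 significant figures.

10.2 m/s

Coriolis parameter at 42°S:
f = 2Ω sin φ = 2 × 7.29×10⁻⁵ × sin 42° = 9.76×10⁻⁵ s⁻¹
In the Southern Hemisphere f is negative: f = −9.76×10⁻⁵ s⁻¹.
Component geostrophic relations (x east, y north):
u_g = −(1/(fρ)) ∂P/∂y,  v_g = (1/(fρ)) ∂P/∂x
u_g = −(−0.97×10⁻³)/(−9.76×10⁻⁵ × 1.24) = −8.02 m/s;  v_g = (−0.77×10⁻³)/(−9.76×10⁻⁵ × 1.24) = 6.37 m/s
|V_g| = √(u_g² + v_g²) = 10.2 m/s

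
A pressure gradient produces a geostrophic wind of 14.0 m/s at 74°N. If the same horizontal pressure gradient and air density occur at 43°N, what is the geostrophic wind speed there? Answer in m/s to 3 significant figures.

19.7 m/s

With the same pressure gradient and density, V_g ∝ 1/f ∝ 1/sin φ.
V₂ = V₁ · sin φ₁ / sin φ₂ = 14.0 × sin 74° / sin 43°
V₂ = 14.0 × 0.9613/0.6820 = 19.7 m/s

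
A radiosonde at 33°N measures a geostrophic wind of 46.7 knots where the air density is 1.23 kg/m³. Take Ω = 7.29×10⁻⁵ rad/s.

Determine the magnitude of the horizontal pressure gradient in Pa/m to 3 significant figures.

2.35×10⁻³ Pa/m

Coriolis parameter at 33°N:
f = 2Ω sin φ = 2 × 7.29×10⁻⁵ × sin 33° = 7.94×10⁻⁵ s⁻¹
Wind speed in SI: 46.7 knots = 24.0 m/s
Geostrophic balance rearranged: |∂P/∂n| = f ρ V_g
|∂P/∂n| = 7.94×10⁻⁵ × 1.23 × 24.0 = 2.35×10⁻³ Pa/m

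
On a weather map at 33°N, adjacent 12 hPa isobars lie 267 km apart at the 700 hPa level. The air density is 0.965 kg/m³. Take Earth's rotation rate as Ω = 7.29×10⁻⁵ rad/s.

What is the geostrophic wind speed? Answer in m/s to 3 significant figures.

Coriolis parameter at 33°N:
f = 2Ω sin φ = 2 × 7.29×10⁻⁵ × sin 33° = 7.94×10⁻⁵ s⁻¹
Pressure gradient: |∂P/∂n| = 1200 Pa / 267000 m = 4.49×10⁻³ Pa/m
Geostrophic balance (pressure-gradient force = Coriolis force):
V_g = (1/(fρ)) |∂P/∂n| = 4.49×10⁻³ / (7.94×10⁻⁵ × 0.965) = 58.7 m/s

58.7 m/s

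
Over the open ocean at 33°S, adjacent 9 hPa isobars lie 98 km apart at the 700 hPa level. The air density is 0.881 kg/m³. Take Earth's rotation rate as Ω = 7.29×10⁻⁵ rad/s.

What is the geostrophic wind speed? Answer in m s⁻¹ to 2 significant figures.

130 m s⁻¹

Coriolis parameter at 33°S:
f = 2Ω sin φ = 2 × 7.29×10⁻⁵ × sin 33° = 7.94×10⁻⁵ s⁻¹
Pressure gradient: |∂P/∂n| = 900 Pa / 98000 m = 9.18×10⁻³ Pa/m
Geostrophic balance (pressure-gradient force = Coriolis force):
V_g = (1/(fρ)) |∂P/∂n| = 9.18×10⁻³ / (7.94×10⁻⁵ × 0.881) = 131 m/s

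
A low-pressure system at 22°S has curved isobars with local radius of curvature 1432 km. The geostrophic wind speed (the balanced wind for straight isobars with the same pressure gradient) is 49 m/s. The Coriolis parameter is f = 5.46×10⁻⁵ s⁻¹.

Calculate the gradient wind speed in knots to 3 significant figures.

Around a low, centrifugal force acts outward with Coriolis, so pressure-gradient force balances both:
(1/ρ)|∂P/∂n| = fV + V²/R  →  V² + fR·V − fR·V_g = 0
With fR = 5.46×10⁻⁵ × 1432×10³ m = 78.2 m/s:
V = [−fR + √((fR)² + 4 fR V_g)]/2 = [−78.2 + √(78.2² + 4×78.2×49)]/2 = 34.1 m/s
Subgeostrophic (V < V_g = 49 m/s), as expected around a low.
Converting: 34.1 m/s × 1.944 = 66.3 knots

66.3 knots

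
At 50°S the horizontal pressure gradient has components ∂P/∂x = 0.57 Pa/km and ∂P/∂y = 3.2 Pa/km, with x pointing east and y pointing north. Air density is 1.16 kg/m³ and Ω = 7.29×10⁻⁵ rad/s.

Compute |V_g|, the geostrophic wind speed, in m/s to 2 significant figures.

Coriolis parameter at 50°S:
f = 2Ω sin φ = 2 × 7.29×10⁻⁵ × sin 50° = 1.12×10⁻⁴ s⁻¹
In the Southern Hemisphere f is negative: f = −1.12×10⁻⁴ s⁻¹.
Component geostrophic relations (x east, y north):
u_g = −(1/(fρ)) ∂P/∂y,  v_g = (1/(fρ)) ∂P/∂x
u_g = −(3.2×10⁻³)/(−1.12×10⁻⁴ × 1.16) = 24.7 m/s;  v_g = (0.57×10⁻³)/(−1.12×10⁻⁴ × 1.16) = −4.40 m/s
|V_g| = √(u_g² + v_g²) = 25.1 m/s

25 m/s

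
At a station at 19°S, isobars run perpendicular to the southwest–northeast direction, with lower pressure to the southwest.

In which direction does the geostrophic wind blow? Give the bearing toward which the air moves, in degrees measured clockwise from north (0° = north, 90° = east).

The pressure-gradient force points toward the southwest (bearing 225°).
Geostrophic balance: in the Southern Hemisphere the Coriolis force deflects motion to the left, so the geostrophic wind blows 90° to the left of the pressure-gradient force (low pressure on the right).
Rotating 225° by 90° counterclockwise gives 135° — the wind blows toward the southeast.

135°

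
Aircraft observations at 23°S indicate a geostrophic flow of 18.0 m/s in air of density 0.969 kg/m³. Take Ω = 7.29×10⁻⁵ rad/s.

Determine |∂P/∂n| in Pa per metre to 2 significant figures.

Coriolis parameter at 23°S:
f = 2Ω sin φ = 2 × 7.29×10⁻⁵ × sin 23° = 5.70×10⁻⁵ s⁻¹
Geostrophic balance rearranged: |∂P/∂n| = f ρ V_g
|∂P/∂n| = 5.70×10⁻⁵ × 0.969 × 18.0 = 9.94×10⁻⁴ Pa/m

9.9×10⁻⁴ Pa/m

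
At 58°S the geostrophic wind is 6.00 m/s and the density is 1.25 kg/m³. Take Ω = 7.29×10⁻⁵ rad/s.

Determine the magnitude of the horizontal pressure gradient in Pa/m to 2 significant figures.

9.3×10⁻⁴ Pa/m

Coriolis parameter at 58°S:
f = 2Ω sin φ = 2 × 7.29×10⁻⁵ × sin 58° = 1.24×10⁻⁴ s⁻¹
Geostrophic balance rearranged: |∂P/∂n| = f ρ V_g
|∂P/∂n| = 1.24×10⁻⁴ × 1.25 × 6.00 = 9.27×10⁻⁴ Pa/m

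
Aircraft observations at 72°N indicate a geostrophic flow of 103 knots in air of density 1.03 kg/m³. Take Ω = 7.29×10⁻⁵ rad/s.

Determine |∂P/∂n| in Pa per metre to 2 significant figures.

7.6×10⁻³ Pa/m

Coriolis parameter at 72°N:
f = 2Ω sin φ = 2 × 7.29×10⁻⁵ × sin 72° = 1.39×10⁻⁴ s⁻¹
Wind speed in SI: 103 knots = 53.0 m/s
Geostrophic balance rearranged: |∂P/∂n| = f ρ V_g
|∂P/∂n| = 1.39×10⁻⁴ × 1.03 × 53.0 = 7.57×10⁻³ Pa/m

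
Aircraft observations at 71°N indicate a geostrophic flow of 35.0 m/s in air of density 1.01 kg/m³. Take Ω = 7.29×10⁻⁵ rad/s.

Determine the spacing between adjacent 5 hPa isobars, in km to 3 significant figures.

Coriolis parameter at 71°N:
f = 2Ω sin φ = 2 × 7.29×10⁻⁵ × sin 71° = 1.38×10⁻⁴ s⁻¹
Geostrophic balance rearranged: |∂P/∂n| = f ρ V_g
|∂P/∂n| = 1.38×10⁻⁴ × 1.01 × 35.0 = 4.87×10⁻³ Pa/m
Isobar spacing: Δn = ΔP/|∂P/∂n| = 500 Pa / 4.87×10⁻³ Pa/m = 102601 m ≈ 103 km

103 km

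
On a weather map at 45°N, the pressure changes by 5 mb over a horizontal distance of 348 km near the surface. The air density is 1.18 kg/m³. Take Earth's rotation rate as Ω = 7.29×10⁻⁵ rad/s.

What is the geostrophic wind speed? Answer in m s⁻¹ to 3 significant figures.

Coriolis parameter at 45°N:
f = 2Ω sin φ = 2 × 7.29×10⁻⁵ × sin 45° = 1.03×10⁻⁴ s⁻¹
Pressure gradient: |∂P/∂n| = 500 Pa / 348000 m = 1.44×10⁻³ Pa/m
Geostrophic balance (pressure-gradient force = Coriolis force):
V_g = (1/(fρ)) |∂P/∂n| = 1.44×10⁻³ / (1.03×10⁻⁴ × 1.18) = 11.8 m/s

11.8 m s⁻¹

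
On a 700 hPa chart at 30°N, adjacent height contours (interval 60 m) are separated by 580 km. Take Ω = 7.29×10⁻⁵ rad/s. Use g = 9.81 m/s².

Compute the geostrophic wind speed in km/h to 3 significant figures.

50.1 km/h

Coriolis parameter at 30°N:
f = 2Ω sin φ = 2 × 7.29×10⁻⁵ × sin 30° = 7.29×10⁻⁵ s⁻¹
Height gradient: |∂Z/∂n| = 60 m / 580000 m = 1.03×10⁻⁴
On a pressure surface, geostrophic balance gives V_g = (g/f)|∂Z/∂n|:
V_g = 9.81 × 1.03×10⁻⁴ / 7.29×10⁻⁵ = 13.9 m/s
Converting: 13.9 m/s × 3.6 = 50.1 km/h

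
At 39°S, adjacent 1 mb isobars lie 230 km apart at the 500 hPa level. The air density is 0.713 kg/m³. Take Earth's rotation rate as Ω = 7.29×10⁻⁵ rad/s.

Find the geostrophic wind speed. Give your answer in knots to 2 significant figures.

Coriolis parameter at 39°S:
f = 2Ω sin φ = 2 × 7.29×10⁻⁵ × sin 39° = 9.18×10⁻⁵ s⁻¹
Pressure gradient: |∂P/∂n| = 100 Pa / 230000 m = 4.35×10⁻⁴ Pa/m
Geostrophic balance (pressure-gradient force = Coriolis force):
V_g = (1/(fρ)) |∂P/∂n| = 4.35×10⁻⁴ / (9.18×10⁻⁵ × 0.713) = 6.65 m/s
Converting: 6.65 m/s × 1.944 = 13 knots

13 knots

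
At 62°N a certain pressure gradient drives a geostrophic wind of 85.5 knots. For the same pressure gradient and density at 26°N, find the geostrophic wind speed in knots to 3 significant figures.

With the same pressure gradient and density, V_g ∝ 1/f ∝ 1/sin φ.
V₂ = V₁ · sin φ₁ / sin φ₂ = 85.5 × sin 62° / sin 26°
V₂ = 85.5 × 0.8829/0.4384 = 172 knots

172 knots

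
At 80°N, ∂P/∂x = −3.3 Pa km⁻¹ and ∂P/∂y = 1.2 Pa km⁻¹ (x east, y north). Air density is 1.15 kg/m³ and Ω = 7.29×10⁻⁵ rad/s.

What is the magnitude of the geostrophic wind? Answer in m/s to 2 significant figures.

Coriolis parameter at 80°N:
f = 2Ω sin φ = 2 × 7.29×10⁻⁵ × sin 80° = 1.44×10⁻⁴ s⁻¹
Component geostrophic relations (x east, y north):
u_g = −(1/(fρ)) ∂P/∂y,  v_g = (1/(fρ)) ∂P/∂x
u_g = −(1.2×10⁻³)/(1.44×10⁻⁴ × 1.15) = −7.27 m/s;  v_g = (−3.3×10⁻³)/(1.44×10⁻⁴ × 1.15) = −20.0 m/s
|V_g| = √(u_g² + v_g²) = 21.3 m/s

21 m/s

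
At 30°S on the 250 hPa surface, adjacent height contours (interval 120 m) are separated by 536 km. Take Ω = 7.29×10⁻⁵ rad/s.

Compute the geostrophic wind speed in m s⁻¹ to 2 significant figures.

30 m s⁻¹

Coriolis parameter at 30°S:
f = 2Ω sin φ = 2 × 7.29×10⁻⁵ × sin 30° = 7.29×10⁻⁵ s⁻¹
Height gradient: |∂Z/∂n| = 120 m / 536000 m = 2.24×10⁻⁴
On a pressure surface, geostrophic balance gives V_g = (g/f)|∂Z/∂n|:
V_g = 9.81 × 2.24×10⁻⁴ / 7.29×10⁻⁵ = 30.1 m/s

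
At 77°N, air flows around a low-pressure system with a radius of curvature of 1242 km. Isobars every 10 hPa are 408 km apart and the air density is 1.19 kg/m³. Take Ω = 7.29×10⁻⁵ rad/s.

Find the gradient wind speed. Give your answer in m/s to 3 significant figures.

Coriolis parameter at 77°N:
f = 2Ω sin φ = 2 × 7.29×10⁻⁵ × sin 77° = 1.42×10⁻⁴ s⁻¹
Pressure gradient: |∂P/∂n| = 1000 Pa / 408000 m = 2.45×10⁻³ Pa/m
Geostrophic speed: V_g = |∂P/∂n|/(fρ) = 2.45×10⁻³/(1.42×10⁻⁴ × 1.19) = 14.5 m/s
Around a low, centrifugal force acts outward with Coriolis, so pressure-gradient force balances both:
(1/ρ)|∂P/∂n| = fV + V²/R  →  V² + fR·V − fR·V_g = 0
With fR = 1.42×10⁻⁴ × 1242×10³ m = 176 m/s:
V = [−fR + √((fR)² + 4 fR V_g)]/2 = [−176 + √(176² + 4×176×14.5)]/2 = 13.5 m/s
Subgeostrophic (V < V_g = 14.5 m/s), as expected around a low.

13.5 m/s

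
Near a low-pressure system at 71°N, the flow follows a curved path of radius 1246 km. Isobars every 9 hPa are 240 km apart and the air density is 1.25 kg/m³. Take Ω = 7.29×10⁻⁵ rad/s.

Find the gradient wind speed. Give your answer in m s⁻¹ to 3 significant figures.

19.5 m s⁻¹

Coriolis parameter at 71°N:
f = 2Ω sin φ = 2 × 7.29×10⁻⁵ × sin 71° = 1.38×10⁻⁴ s⁻¹
Pressure gradient: |∂P/∂n| = 900 Pa / 240000 m = 3.75×10⁻³ Pa/m
Geostrophic speed: V_g = |∂P/∂n|/(fρ) = 3.75×10⁻³/(1.38×10⁻⁴ × 1.25) = 21.8 m/s
Around a low, centrifugal force acts outward with Coriolis, so pressure-gradient force balances both:
(1/ρ)|∂P/∂n| = fV + V²/R  →  V² + fR·V − fR·V_g = 0
With fR = 1.38×10⁻⁴ × 1246×10³ m = 172 m/s:
V = [−fR + √((fR)² + 4 fR V_g)]/2 = [−172 + √(172² + 4×172×21.8)]/2 = 19.5 m/s
Subgeostrophic (V < V_g = 21.8 m/s), as expected around a low.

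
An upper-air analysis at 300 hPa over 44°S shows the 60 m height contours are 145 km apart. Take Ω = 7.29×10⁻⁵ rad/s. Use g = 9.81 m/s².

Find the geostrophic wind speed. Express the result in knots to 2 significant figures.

78 knots

Coriolis parameter at 44°S:
f = 2Ω sin φ = 2 × 7.29×10⁻⁵ × sin 44° = 1.01×10⁻⁴ s⁻¹
Height gradient: |∂Z/∂n| = 60 m / 145000 m = 4.14×10⁻⁴
On a pressure surface, geostrophic balance gives V_g = (g/f)|∂Z/∂n|:
V_g = 9.81 × 4.14×10⁻⁴ / 1.01×10⁻⁴ = 40.1 m/s
Converting: 40.1 m/s × 1.944 = 78 knots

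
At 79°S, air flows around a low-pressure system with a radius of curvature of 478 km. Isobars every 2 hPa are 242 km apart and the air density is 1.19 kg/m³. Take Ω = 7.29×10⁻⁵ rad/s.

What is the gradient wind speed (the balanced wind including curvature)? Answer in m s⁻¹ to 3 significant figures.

4.55 m s⁻¹

Coriolis parameter at 79°S:
f = 2Ω sin φ = 2 × 7.29×10⁻⁵ × sin 79° = 1.43×10⁻⁴ s⁻¹
Pressure gradient: |∂P/∂n| = 200 Pa / 242000 m = 8.26×10⁻⁴ Pa/m
Geostrophic speed: V_g = |∂P/∂n|/(fρ) = 8.26×10⁻⁴/(1.43×10⁻⁴ × 1.19) = 4.85 m/s
Around a low, centrifugal force acts outward with Coriolis, so pressure-gradient force balances both:
(1/ρ)|∂P/∂n| = fV + V²/R  →  V² + fR·V − fR·V_g = 0
With fR = 1.43×10⁻⁴ × 478×10³ m = 68.4 m/s:
V = [−fR + √((fR)² + 4 fR V_g)]/2 = [−68.4 + √(68.4² + 4×68.4×4.85)]/2 = 4.55 m/s
Subgeostrophic (V < V_g = 4.85 m/s), as expected around a low.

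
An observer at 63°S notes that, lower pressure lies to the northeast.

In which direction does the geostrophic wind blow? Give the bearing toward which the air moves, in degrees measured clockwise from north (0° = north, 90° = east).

315°

The pressure-gradient force points toward the northeast (bearing 045°).
Geostrophic balance: in the Southern Hemisphere the Coriolis force deflects motion to the left, so the geostrophic wind blows 90° to the left of the pressure-gradient force (low pressure on the right).
Rotating 045° by 90° counterclockwise gives 315° — the wind blows toward the northwest.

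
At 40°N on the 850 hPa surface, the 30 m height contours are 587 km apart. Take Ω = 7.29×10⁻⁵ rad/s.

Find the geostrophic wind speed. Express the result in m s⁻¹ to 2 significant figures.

Coriolis parameter at 40°N:
f = 2Ω sin φ = 2 × 7.29×10⁻⁵ × sin 40° = 9.37×10⁻⁵ s⁻¹
Height gradient: |∂Z/∂n| = 30 m / 587000 m = 5.11×10⁻⁵
On a pressure surface, geostrophic balance gives V_g = (g/f)|∂Z/∂n|:
V_g = 9.81 × 5.11×10⁻⁵ / 9.37×10⁻⁵ = 5.35 m/s

5.3 m s⁻¹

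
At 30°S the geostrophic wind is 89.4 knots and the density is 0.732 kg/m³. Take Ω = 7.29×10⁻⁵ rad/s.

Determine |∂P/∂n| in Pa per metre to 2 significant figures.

Coriolis parameter at 30°S:
f = 2Ω sin φ = 2 × 7.29×10⁻⁵ × sin 30° = 7.29×10⁻⁵ s⁻¹
Wind speed in SI: 89.4 knots = 46.0 m/s
Geostrophic balance rearranged: |∂P/∂n| = f ρ V_g
|∂P/∂n| = 7.29×10⁻⁵ × 0.732 × 46.0 = 2.45×10⁻³ Pa/m

2.5×10⁻³ Pa/m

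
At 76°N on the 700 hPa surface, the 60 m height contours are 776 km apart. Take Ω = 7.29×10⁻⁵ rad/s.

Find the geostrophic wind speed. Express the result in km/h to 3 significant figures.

Coriolis parameter at 76°N:
f = 2Ω sin φ = 2 × 7.29×10⁻⁵ × sin 76° = 1.41×10⁻⁴ s⁻¹
Height gradient: |∂Z/∂n| = 60 m / 776000 m = 7.73×10⁻⁵
On a pressure surface, geostrophic balance gives V_g = (g/f)|∂Z/∂n|:
V_g = 9.81 × 7.73×10⁻⁵ / 1.41×10⁻⁴ = 5.36 m/s
Converting: 5.36 m/s × 3.6 = 19.3 km/h

19.3 km/h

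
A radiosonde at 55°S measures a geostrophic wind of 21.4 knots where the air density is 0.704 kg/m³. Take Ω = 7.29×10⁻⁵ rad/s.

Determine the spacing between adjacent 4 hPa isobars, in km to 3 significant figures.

Coriolis parameter at 55°S:
f = 2Ω sin φ = 2 × 7.29×10⁻⁵ × sin 55° = 1.19×10⁻⁴ s⁻¹
Wind speed in SI: 21.4 knots = 11.0 m/s
Geostrophic balance rearranged: |∂P/∂n| = f ρ V_g
|∂P/∂n| = 1.19×10⁻⁴ × 0.704 × 11.0 = 9.26×10⁻⁴ Pa/m
Isobar spacing: Δn = ΔP/|∂P/∂n| = 400 Pa / 9.26×10⁻⁴ Pa/m = 432129 m ≈ 432 km

432 km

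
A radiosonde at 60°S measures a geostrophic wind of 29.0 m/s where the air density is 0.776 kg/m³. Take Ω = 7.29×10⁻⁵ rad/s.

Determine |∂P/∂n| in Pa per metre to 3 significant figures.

2.84×10⁻³ Pa/m

Coriolis parameter at 60°S:
f = 2Ω sin φ = 2 × 7.29×10⁻⁵ × sin 60° = 1.26×10⁻⁴ s⁻¹
Geostrophic balance rearranged: |∂P/∂n| = f ρ V_g
|∂P/∂n| = 1.26×10⁻⁴ × 0.776 × 29.0 = 2.84×10⁻³ Pa/m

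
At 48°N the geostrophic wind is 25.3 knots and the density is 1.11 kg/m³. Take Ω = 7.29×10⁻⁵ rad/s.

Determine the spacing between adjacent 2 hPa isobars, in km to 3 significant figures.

Coriolis parameter at 48°N:
f = 2Ω sin φ = 2 × 7.29×10⁻⁵ × sin 48° = 1.08×10⁻⁴ s⁻¹
Wind speed in SI: 25.3 knots = 13.0 m/s
Geostrophic balance rearranged: |∂P/∂n| = f ρ V_g
|∂P/∂n| = 1.08×10⁻⁴ × 1.11 × 13.0 = 1.57×10⁻³ Pa/m
Isobar spacing: Δn = ΔP/|∂P/∂n| = 200 Pa / 1.57×10⁻³ Pa/m = 127767 m ≈ 128 km

128 km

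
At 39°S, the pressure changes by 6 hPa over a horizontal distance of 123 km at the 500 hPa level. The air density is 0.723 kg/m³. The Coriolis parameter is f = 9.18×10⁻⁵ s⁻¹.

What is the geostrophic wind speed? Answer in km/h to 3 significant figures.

Pressure gradient: |∂P/∂n| = 600 Pa / 123000 m = 4.88×10⁻³ Pa/m
Geostrophic balance (pressure-gradient force = Coriolis force):
V_g = (1/(fρ)) |∂P/∂n| = 4.88×10⁻³ / (9.18×10⁻⁵ × 0.723) = 73.5 m/s
Converting: 73.5 m/s × 3.6 = 265 km/h

265 km/h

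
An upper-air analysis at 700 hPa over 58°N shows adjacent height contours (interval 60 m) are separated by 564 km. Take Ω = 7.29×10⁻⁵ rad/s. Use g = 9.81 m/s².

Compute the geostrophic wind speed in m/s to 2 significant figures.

Coriolis parameter at 58°N:
f = 2Ω sin φ = 2 × 7.29×10⁻⁵ × sin 58° = 1.24×10⁻⁴ s⁻¹
Height gradient: |∂Z/∂n| = 60 m / 564000 m = 1.06×10⁻⁴
On a pressure surface, geostrophic balance gives V_g = (g/f)|∂Z/∂n|:
V_g = 9.81 × 1.06×10⁻⁴ / 1.24×10⁻⁴ = 8.44 m/s

8.4 m/s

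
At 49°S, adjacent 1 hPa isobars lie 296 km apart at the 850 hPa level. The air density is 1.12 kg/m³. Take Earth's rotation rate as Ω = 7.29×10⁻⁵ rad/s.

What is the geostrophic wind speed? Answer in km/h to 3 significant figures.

9.87 km/h

Coriolis parameter at 49°S:
f = 2Ω sin φ = 2 × 7.29×10⁻⁵ × sin 49° = 1.10×10⁻⁴ s⁻¹
Pressure gradient: |∂P/∂n| = 100 Pa / 296000 m = 3.38×10⁻⁴ Pa/m
Geostrophic balance (pressure-gradient force = Coriolis force):
V_g = (1/(fρ)) |∂P/∂n| = 3.38×10⁻⁴ / (1.10×10⁻⁴ × 1.12) = 2.74 m/s
Converting: 2.74 m/s × 3.6 = 9.87 km/h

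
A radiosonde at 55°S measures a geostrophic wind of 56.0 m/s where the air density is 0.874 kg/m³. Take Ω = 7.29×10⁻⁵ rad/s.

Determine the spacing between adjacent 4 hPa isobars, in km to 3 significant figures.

Coriolis parameter at 55°S:
f = 2Ω sin φ = 2 × 7.29×10⁻⁵ × sin 55° = 1.19×10⁻⁴ s⁻¹
Geostrophic balance rearranged: |∂P/∂n| = f ρ V_g
|∂P/∂n| = 1.19×10⁻⁴ × 0.874 × 56.0 = 5.85×10⁻³ Pa/m
Isobar spacing: Δn = ΔP/|∂P/∂n| = 400 Pa / 5.85×10⁻³ Pa/m = 68429 m ≈ 68.4 km

68.4 km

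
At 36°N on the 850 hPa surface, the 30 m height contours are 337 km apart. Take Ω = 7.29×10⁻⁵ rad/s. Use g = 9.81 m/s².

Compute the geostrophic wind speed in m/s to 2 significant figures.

Coriolis parameter at 36°N:
f = 2Ω sin φ = 2 × 7.29×10⁻⁵ × sin 36° = 8.57×10⁻⁵ s⁻¹
Height gradient: |∂Z/∂n| = 30 m / 337000 m = 8.90×10⁻⁵
On a pressure surface, geostrophic balance gives V_g = (g/f)|∂Z/∂n|:
V_g = 9.81 × 8.90×10⁻⁵ / 8.57×10⁻⁵ = 10.2 m/s

10 m/s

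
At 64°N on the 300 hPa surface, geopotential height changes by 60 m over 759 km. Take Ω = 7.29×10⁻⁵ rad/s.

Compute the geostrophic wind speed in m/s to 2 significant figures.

Coriolis parameter at 64°N:
f = 2Ω sin φ = 2 × 7.29×10⁻⁵ × sin 64° = 1.31×10⁻⁴ s⁻¹
Height gradient: |∂Z/∂n| = 60 m / 759000 m = 7.91×10⁻⁵
On a pressure surface, geostrophic balance gives V_g = (g/f)|∂Z/∂n|:
V_g = 9.81 × 7.91×10⁻⁵ / 1.31×10⁻⁴ = 5.92 m/s

5.9 m/s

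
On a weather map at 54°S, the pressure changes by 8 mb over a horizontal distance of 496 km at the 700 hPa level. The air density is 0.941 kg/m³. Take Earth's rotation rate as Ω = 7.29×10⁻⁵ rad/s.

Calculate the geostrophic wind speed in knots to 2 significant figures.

28 knots

Coriolis parameter at 54°S:
f = 2Ω sin φ = 2 × 7.29×10⁻⁵ × sin 54° = 1.18×10⁻⁴ s⁻¹
Pressure gradient: |∂P/∂n| = 800 Pa / 496000 m = 1.61×10⁻³ Pa/m
Geostrophic balance (pressure-gradient force = Coriolis force):
V_g = (1/(fρ)) |∂P/∂n| = 1.61×10⁻³ / (1.18×10⁻⁴ × 0.941) = 14.5 m/s
Converting: 14.5 m/s × 1.944 = 28 knots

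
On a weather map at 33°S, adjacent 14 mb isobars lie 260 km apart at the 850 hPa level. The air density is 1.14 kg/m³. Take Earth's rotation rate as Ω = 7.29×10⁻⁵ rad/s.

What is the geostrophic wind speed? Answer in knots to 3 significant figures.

116 knots

Coriolis parameter at 33°S:
f = 2Ω sin φ = 2 × 7.29×10⁻⁵ × sin 33° = 7.94×10⁻⁵ s⁻¹
Pressure gradient: |∂P/∂n| = 1400 Pa / 260000 m = 5.38×10⁻³ Pa/m
Geostrophic balance (pressure-gradient force = Coriolis force):
V_g = (1/(fρ)) |∂P/∂n| = 5.38×10⁻³ / (7.94×10⁻⁵ × 1.14) = 59.5 m/s
Converting: 59.5 m/s × 1.944 = 116 knots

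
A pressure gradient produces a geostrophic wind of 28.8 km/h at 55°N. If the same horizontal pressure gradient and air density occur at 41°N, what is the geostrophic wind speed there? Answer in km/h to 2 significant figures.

With the same pressure gradient and density, V_g ∝ 1/f ∝ 1/sin φ.
V₂ = V₁ · sin φ₁ / sin φ₂ = 28.8 × sin 55° / sin 41°
V₂ = 28.8 × 0.8192/0.6561 = 36 km/h

36 km/h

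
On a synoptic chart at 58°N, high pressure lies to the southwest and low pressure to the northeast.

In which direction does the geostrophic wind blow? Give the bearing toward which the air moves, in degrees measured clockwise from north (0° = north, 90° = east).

The pressure-gradient force points toward the northeast (bearing 045°).
Geostrophic balance: in the Northern Hemisphere the Coriolis force deflects motion to the right, so the geostrophic wind blows 90° to the right of the pressure-gradient force (low pressure on the left).
Rotating 045° by 90° clockwise gives 135° — the wind blows toward the southeast.

135°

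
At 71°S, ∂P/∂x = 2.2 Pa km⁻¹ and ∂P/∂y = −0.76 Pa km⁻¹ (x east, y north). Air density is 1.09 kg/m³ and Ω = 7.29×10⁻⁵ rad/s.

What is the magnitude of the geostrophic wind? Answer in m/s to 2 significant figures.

Coriolis parameter at 71°S:
f = 2Ω sin φ = 2 × 7.29×10⁻⁵ × sin 71° = 1.38×10⁻⁴ s⁻¹
In the Southern Hemisphere f is negative: f = −1.38×10⁻⁴ s⁻¹.
Component geostrophic relations (x east, y north):
u_g = −(1/(fρ)) ∂P/∂y,  v_g = (1/(fρ)) ∂P/∂x
u_g = −(−0.76×10⁻³)/(−1.38×10⁻⁴ × 1.09) = −5.06 m/s;  v_g = (2.2×10⁻³)/(−1.38×10⁻⁴ × 1.09) = −14.6 m/s
|V_g| = √(u_g² + v_g²) = 15.5 m/s

15 m/s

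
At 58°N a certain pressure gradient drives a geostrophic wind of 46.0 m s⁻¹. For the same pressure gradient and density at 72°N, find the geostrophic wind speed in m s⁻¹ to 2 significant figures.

41 m s⁻¹

With the same pressure gradient and density, V_g ∝ 1/f ∝ 1/sin φ.
V₂ = V₁ · sin φ₁ / sin φ₂ = 46.0 × sin 58° / sin 72°
V₂ = 46.0 × 0.8480/0.9511 = 41 m s⁻¹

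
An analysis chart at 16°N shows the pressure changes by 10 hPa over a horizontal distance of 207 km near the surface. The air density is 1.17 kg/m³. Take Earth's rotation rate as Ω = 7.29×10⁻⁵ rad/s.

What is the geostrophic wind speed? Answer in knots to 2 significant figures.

Coriolis parameter at 16°N:
f = 2Ω sin φ = 2 × 7.29×10⁻⁵ × sin 16° = 4.02×10⁻⁵ s⁻¹
Pressure gradient: |∂P/∂n| = 1000 Pa / 207000 m = 4.83×10⁻³ Pa/m
Geostrophic balance (pressure-gradient force = Coriolis force):
V_g = (1/(fρ)) |∂P/∂n| = 4.83×10⁻³ / (4.02×10⁻⁵ × 1.17) = 103 m/s
Converting: 103 m/s × 1.944 = 200 knots

200 knots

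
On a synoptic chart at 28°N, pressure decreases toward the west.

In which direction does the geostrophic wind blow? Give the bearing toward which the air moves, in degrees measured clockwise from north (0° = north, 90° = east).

The pressure-gradient force points toward the west (bearing 270°).
Geostrophic balance: in the Northern Hemisphere the Coriolis force deflects motion to the right, so the geostrophic wind blows 90° to the right of the pressure-gradient force (low pressure on the left).
Rotating 270° by 90° clockwise gives 000° — the wind blows toward the north.

000°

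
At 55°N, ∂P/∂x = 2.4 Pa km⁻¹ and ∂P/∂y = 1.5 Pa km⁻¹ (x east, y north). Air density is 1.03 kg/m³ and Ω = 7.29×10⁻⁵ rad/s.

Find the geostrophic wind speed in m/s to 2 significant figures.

23 m/s

Coriolis parameter at 55°N:
f = 2Ω sin φ = 2 × 7.29×10⁻⁵ × sin 55° = 1.19×10⁻⁴ s⁻¹
Component geostrophic relations (x east, y north):
u_g = −(1/(fρ)) ∂P/∂y,  v_g = (1/(fρ)) ∂P/∂x
u_g = −(1.5×10⁻³)/(1.19×10⁻⁴ × 1.03) = −12.2 m/s;  v_g = (2.4×10⁻³)/(1.19×10⁻⁴ × 1.03) = 19.5 m/s
|V_g| = √(u_g² + v_g²) = 23.0 m/s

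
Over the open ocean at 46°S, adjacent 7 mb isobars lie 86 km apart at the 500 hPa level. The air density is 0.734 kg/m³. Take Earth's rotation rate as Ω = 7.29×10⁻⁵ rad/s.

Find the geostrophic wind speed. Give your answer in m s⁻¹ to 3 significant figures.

106 m s⁻¹

Coriolis parameter at 46°S:
f = 2Ω sin φ = 2 × 7.29×10⁻⁵ × sin 46° = 1.05×10⁻⁴ s⁻¹
Pressure gradient: |∂P/∂n| = 700 Pa / 86000 m = 8.14×10⁻³ Pa/m
Geostrophic balance (pressure-gradient force = Coriolis force):
V_g = (1/(fρ)) |∂P/∂n| = 8.14×10⁻³ / (1.05×10⁻⁴ × 0.734) = 106 m/s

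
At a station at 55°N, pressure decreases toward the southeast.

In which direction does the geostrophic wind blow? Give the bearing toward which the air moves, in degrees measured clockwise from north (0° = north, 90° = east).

The pressure-gradient force points toward the southeast (bearing 135°).
Geostrophic balance: in the Northern Hemisphere the Coriolis force deflects motion to the right, so the geostrophic wind blows 90° to the right of the pressure-gradient force (low pressure on the left).
Rotating 135° by 90° clockwise gives 225° — the wind blows toward the southwest.

225°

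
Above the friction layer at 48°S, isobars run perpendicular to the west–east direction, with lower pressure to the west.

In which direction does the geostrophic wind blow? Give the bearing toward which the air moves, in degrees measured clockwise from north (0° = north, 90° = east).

The pressure-gradient force points toward the west (bearing 270°).
Geostrophic balance: in the Southern Hemisphere the Coriolis force deflects motion to the left, so the geostrophic wind blows 90° to the left of the pressure-gradient force (low pressure on the right).
Rotating 270° by 90° counterclockwise gives 180° — the wind blows toward the south.

180°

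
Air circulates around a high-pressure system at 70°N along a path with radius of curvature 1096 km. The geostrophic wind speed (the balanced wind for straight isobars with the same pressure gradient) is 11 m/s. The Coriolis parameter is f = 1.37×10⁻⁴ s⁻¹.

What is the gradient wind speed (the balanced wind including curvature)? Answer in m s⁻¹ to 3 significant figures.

Around a high, pressure-gradient force acts outward with centrifugal, so Coriolis balances both:
fV = (1/ρ)|∂P/∂n| + V²/R  →  V² − fR·V + fR·V_g = 0
With fR = 1.37×10⁻⁴ × 1096×10³ m = 150 m/s:
V = [fR − √((fR)² − 4 fR V_g)]/2 = [150 − √(150² − 4×150×11)]/2 = 12 m/s
Supergeostrophic (V > V_g = 11 m/s), as expected around a high.

12.0 m s⁻¹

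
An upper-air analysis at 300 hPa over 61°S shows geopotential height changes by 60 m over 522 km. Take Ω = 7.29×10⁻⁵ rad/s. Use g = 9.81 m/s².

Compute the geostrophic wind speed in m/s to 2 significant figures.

8.8 m/s

Coriolis parameter at 61°S:
f = 2Ω sin φ = 2 × 7.29×10⁻⁵ × sin 61° = 1.28×10⁻⁴ s⁻¹
Height gradient: |∂Z/∂n| = 60 m / 522000 m = 1.15×10⁻⁴
On a pressure surface, geostrophic balance gives V_g = (g/f)|∂Z/∂n|:
V_g = 9.81 × 1.15×10⁻⁴ / 1.28×10⁻⁴ = 8.84 m/s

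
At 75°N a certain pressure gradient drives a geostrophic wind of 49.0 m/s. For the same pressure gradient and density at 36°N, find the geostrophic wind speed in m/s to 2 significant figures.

With the same pressure gradient and density, V_g ∝ 1/f ∝ 1/sin φ.
V₂ = V₁ · sin φ₁ / sin φ₂ = 49.0 × sin 75° / sin 36°
V₂ = 49.0 × 0.9659/0.5878 = 81 m/s

81 m/s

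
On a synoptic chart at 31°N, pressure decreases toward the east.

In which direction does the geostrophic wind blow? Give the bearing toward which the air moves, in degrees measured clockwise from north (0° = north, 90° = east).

The pressure-gradient force points toward the east (bearing 090°).
Geostrophic balance: in the Northern Hemisphere the Coriolis force deflects motion to the right, so the geostrophic wind blows 90° to the right of the pressure-gradient force (low pressure on the left).
Rotating 090° by 90° clockwise gives 180° — the wind blows toward the south.

180°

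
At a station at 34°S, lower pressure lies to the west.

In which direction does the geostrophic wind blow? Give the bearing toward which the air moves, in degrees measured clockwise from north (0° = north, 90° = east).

180°

The pressure-gradient force points toward the west (bearing 270°).
Geostrophic balance: in the Southern Hemisphere the Coriolis force deflects motion to the left, so the geostrophic wind blows 90° to the left of the pressure-gradient force (low pressure on the right).
Rotating 270° by 90° counterclockwise gives 180° — the wind blows toward the south.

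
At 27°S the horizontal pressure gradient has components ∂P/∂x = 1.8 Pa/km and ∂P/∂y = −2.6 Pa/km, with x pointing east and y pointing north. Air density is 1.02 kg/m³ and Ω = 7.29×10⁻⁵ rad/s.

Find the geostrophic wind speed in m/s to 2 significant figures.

47 m/s

Coriolis parameter at 27°S:
f = 2Ω sin φ = 2 × 7.29×10⁻⁵ × sin 27° = 6.62×10⁻⁵ s⁻¹
In the Southern Hemisphere f is negative: f = −6.62×10⁻⁵ s⁻¹.
Component geostrophic relations (x east, y north):
u_g = −(1/(fρ)) ∂P/∂y,  v_g = (1/(fρ)) ∂P/∂x
u_g = −(−2.6×10⁻³)/(−6.62×10⁻⁵ × 1.02) = −38.5 m/s;  v_g = (1.8×10⁻³)/(−6.62×10⁻⁵ × 1.02) = −26.7 m/s
|V_g| = √(u_g² + v_g²) = 46.8 m/s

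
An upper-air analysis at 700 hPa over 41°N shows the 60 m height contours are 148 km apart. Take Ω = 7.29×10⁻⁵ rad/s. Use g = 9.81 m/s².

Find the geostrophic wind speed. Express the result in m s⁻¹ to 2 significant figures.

42 m s⁻¹

Coriolis parameter at 41°N:
f = 2Ω sin φ = 2 × 7.29×10⁻⁵ × sin 41° = 9.57×10⁻⁵ s⁻¹
Height gradient: |∂Z/∂n| = 60 m / 148000 m = 4.05×10⁻⁴
On a pressure surface, geostrophic balance gives V_g = (g/f)|∂Z/∂n|:
V_g = 9.81 × 4.05×10⁻⁴ / 9.57×10⁻⁵ = 41.6 m/s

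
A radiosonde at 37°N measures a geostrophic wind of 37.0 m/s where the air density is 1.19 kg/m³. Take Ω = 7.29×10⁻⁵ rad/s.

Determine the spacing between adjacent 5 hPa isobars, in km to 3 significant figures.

Coriolis parameter at 37°N:
f = 2Ω sin φ = 2 × 7.29×10⁻⁵ × sin 37° = 8.77×10⁻⁵ s⁻¹
Geostrophic balance rearranged: |∂P/∂n| = f ρ V_g
|∂P/∂n| = 8.77×10⁻⁵ × 1.19 × 37.0 = 3.86×10⁻³ Pa/m
Isobar spacing: Δn = ΔP/|∂P/∂n| = 500 Pa / 3.86×10⁻³ Pa/m = 129420 m ≈ 129 km

129 km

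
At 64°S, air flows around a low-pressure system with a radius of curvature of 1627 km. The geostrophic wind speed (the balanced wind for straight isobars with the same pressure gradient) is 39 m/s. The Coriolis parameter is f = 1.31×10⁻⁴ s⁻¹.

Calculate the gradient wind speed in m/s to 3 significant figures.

Around a low, centrifugal force acts outward with Coriolis, so pressure-gradient force balances both:
(1/ρ)|∂P/∂n| = fV + V²/R  →  V² + fR·V − fR·V_g = 0
With fR = 1.31×10⁻⁴ × 1627×10³ m = 213 m/s:
V = [−fR + √((fR)² + 4 fR V_g)]/2 = [−213 + √(213² + 4×213×39)]/2 = 33.7 m/s
Subgeostrophic (V < V_g = 39 m/s), as expected around a low.

33.7 m/s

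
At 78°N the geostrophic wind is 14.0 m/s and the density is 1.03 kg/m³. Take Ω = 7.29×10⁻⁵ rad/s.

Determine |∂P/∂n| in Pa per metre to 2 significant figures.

2.1×10⁻³ Pa/m

Coriolis parameter at 78°N:
f = 2Ω sin φ = 2 × 7.29×10⁻⁵ × sin 78° = 1.43×10⁻⁴ s⁻¹
Geostrophic balance rearranged: |∂P/∂n| = f ρ V_g
|∂P/∂n| = 1.43×10⁻⁴ × 1.03 × 14.0 = 2.06×10⁻³ Pa/m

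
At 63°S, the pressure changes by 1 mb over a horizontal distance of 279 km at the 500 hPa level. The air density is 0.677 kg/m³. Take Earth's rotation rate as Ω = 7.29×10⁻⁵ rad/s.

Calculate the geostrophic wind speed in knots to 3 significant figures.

Coriolis parameter at 63°S:
f = 2Ω sin φ = 2 × 7.29×10⁻⁵ × sin 63° = 1.30×10⁻⁴ s⁻¹
Pressure gradient: |∂P/∂n| = 100 Pa / 279000 m = 3.58×10⁻⁴ Pa/m
Geostrophic balance (pressure-gradient force = Coriolis force):
V_g = (1/(fρ)) |∂P/∂n| = 3.58×10⁻⁴ / (1.30×10⁻⁴ × 0.677) = 4.08 m/s
Converting: 4.08 m/s × 1.944 = 7.92 knots

7.92 knots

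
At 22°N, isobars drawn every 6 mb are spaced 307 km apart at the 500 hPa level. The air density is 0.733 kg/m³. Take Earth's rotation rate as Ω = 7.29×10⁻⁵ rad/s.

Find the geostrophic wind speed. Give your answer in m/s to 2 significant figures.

Coriolis parameter at 22°N:
f = 2Ω sin φ = 2 × 7.29×10⁻⁵ × sin 22° = 5.46×10⁻⁵ s⁻¹
Pressure gradient: |∂P/∂n| = 600 Pa / 307000 m = 1.95×10⁻³ Pa/m
Geostrophic balance (pressure-gradient force = Coriolis force):
V_g = (1/(fρ)) |∂P/∂n| = 1.95×10⁻³ / (5.46×10⁻⁵ × 0.733) = 48.8 m/s

49 m/s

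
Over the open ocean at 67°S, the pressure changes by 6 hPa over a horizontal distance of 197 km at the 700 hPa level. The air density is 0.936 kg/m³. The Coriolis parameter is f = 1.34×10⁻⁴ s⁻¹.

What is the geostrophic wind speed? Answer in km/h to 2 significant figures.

Pressure gradient: |∂P/∂n| = 600 Pa / 197000 m = 3.05×10⁻³ Pa/m
Geostrophic balance (pressure-gradient force = Coriolis force):
V_g = (1/(fρ)) |∂P/∂n| = 3.05×10⁻³ / (1.34×10⁻⁴ × 0.936) = 24.3 m/s
Converting: 24.3 m/s × 3.6 = 87 km/h

87 km/h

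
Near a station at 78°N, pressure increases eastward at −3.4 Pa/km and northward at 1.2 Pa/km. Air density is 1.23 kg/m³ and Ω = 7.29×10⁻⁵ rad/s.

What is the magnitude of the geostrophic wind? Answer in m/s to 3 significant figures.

20.6 m/s

Coriolis parameter at 78°N:
f = 2Ω sin φ = 2 × 7.29×10⁻⁵ × sin 78° = 1.43×10⁻⁴ s⁻¹
Component geostrophic relations (x east, y north):
u_g = −(1/(fρ)) ∂P/∂y,  v_g = (1/(fρ)) ∂P/∂x
u_g = −(1.2×10⁻³)/(1.43×10⁻⁴ × 1.23) = −6.84 m/s;  v_g = (−3.4×10⁻³)/(1.43×10⁻⁴ × 1.23) = −19.4 m/s
|V_g| = √(u_g² + v_g²) = 20.6 m/s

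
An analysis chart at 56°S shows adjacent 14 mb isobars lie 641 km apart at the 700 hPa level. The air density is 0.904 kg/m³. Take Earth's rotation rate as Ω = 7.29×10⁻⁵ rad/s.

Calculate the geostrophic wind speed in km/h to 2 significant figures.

72 km/h

Coriolis parameter at 56°S:
f = 2Ω sin φ = 2 × 7.29×10⁻⁵ × sin 56° = 1.21×10⁻⁴ s⁻¹
Pressure gradient: |∂P/∂n| = 1400 Pa / 641000 m = 2.18×10⁻³ Pa/m
Geostrophic balance (pressure-gradient force = Coriolis force):
V_g = (1/(fρ)) |∂P/∂n| = 2.18×10⁻³ / (1.21×10⁻⁴ × 0.904) = 20.0 m/s
Converting: 20.0 m/s × 3.6 = 72 km/h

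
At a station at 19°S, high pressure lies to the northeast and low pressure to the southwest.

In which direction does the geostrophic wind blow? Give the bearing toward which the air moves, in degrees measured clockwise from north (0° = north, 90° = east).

135°

The pressure-gradient force points toward the southwest (bearing 225°).
Geostrophic balance: in the Southern Hemisphere the Coriolis force deflects motion to the left, so the geostrophic wind blows 90° to the left of the pressure-gradient force (low pressure on the right).
Rotating 225° by 90° counterclockwise gives 135° — the wind blows toward the southeast.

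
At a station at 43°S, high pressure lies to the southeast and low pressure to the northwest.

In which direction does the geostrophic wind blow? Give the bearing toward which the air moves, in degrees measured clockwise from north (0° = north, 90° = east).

225°

The pressure-gradient force points toward the northwest (bearing 315°).
Geostrophic balance: in the Southern Hemisphere the Coriolis force deflects motion to the left, so the geostrophic wind blows 90° to the left of the pressure-gradient force (low pressure on the right).
Rotating 315° by 90° counterclockwise gives 225° — the wind blows toward the southwest.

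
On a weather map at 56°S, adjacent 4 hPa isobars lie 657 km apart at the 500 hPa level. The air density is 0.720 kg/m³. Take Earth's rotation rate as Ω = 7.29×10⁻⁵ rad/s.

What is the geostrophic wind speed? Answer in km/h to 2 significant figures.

Coriolis parameter at 56°S:
f = 2Ω sin φ = 2 × 7.29×10⁻⁵ × sin 56° = 1.21×10⁻⁴ s⁻¹
Pressure gradient: |∂P/∂n| = 400 Pa / 657000 m = 6.09×10⁻⁴ Pa/m
Geostrophic balance (pressure-gradient force = Coriolis force):
V_g = (1/(fρ)) |∂P/∂n| = 6.09×10⁻⁴ / (1.21×10⁻⁴ × 0.720) = 7.00 m/s
Converting: 7.00 m/s × 3.6 = 25 km/h

25 km/h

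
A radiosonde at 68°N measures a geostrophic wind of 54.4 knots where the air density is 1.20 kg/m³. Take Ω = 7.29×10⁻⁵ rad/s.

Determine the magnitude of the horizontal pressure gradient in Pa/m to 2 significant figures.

Coriolis parameter at 68°N:
f = 2Ω sin φ = 2 × 7.29×10⁻⁵ × sin 68° = 1.35×10⁻⁴ s⁻¹
Wind speed in SI: 54.4 knots = 28.0 m/s
Geostrophic balance rearranged: |∂P/∂n| = f ρ V_g
|∂P/∂n| = 1.35×10⁻⁴ × 1.20 × 28.0 = 4.54×10⁻³ Pa/m

4.5×10⁻³ Pa/m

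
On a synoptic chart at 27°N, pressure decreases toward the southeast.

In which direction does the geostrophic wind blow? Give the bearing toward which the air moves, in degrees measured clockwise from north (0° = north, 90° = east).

The pressure-gradient force points toward the southeast (bearing 135°).
Geostrophic balance: in the Northern Hemisphere the Coriolis force deflects motion to the right, so the geostrophic wind blows 90° to the right of the pressure-gradient force (low pressure on the left).
Rotating 135° by 90° clockwise gives 225° — the wind blows toward the southwest.

225°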